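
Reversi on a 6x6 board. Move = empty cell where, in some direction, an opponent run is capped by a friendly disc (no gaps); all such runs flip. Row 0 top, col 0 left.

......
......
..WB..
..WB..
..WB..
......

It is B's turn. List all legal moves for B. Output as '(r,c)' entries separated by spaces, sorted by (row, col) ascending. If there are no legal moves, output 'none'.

(1,1): flips 1 -> legal
(1,2): no bracket -> illegal
(1,3): no bracket -> illegal
(2,1): flips 2 -> legal
(3,1): flips 1 -> legal
(4,1): flips 2 -> legal
(5,1): flips 1 -> legal
(5,2): no bracket -> illegal
(5,3): no bracket -> illegal

Answer: (1,1) (2,1) (3,1) (4,1) (5,1)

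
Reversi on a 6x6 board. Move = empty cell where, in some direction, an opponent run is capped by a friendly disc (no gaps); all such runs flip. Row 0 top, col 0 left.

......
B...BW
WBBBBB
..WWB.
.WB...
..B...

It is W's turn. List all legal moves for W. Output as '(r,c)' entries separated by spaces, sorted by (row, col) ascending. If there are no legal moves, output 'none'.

(0,0): flips 1 -> legal
(0,1): no bracket -> illegal
(0,3): no bracket -> illegal
(0,4): no bracket -> illegal
(0,5): flips 2 -> legal
(1,1): flips 1 -> legal
(1,2): flips 1 -> legal
(1,3): flips 2 -> legal
(3,0): no bracket -> illegal
(3,1): no bracket -> illegal
(3,5): flips 2 -> legal
(4,3): flips 1 -> legal
(4,4): no bracket -> illegal
(4,5): no bracket -> illegal
(5,1): flips 1 -> legal
(5,3): no bracket -> illegal

Answer: (0,0) (0,5) (1,1) (1,2) (1,3) (3,5) (4,3) (5,1)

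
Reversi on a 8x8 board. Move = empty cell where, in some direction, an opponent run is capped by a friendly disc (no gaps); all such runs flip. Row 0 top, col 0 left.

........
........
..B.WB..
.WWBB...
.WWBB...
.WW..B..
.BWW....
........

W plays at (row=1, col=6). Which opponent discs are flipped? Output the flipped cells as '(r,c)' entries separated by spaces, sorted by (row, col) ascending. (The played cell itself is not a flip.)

Dir NW: first cell '.' (not opp) -> no flip
Dir N: first cell '.' (not opp) -> no flip
Dir NE: first cell '.' (not opp) -> no flip
Dir W: first cell '.' (not opp) -> no flip
Dir E: first cell '.' (not opp) -> no flip
Dir SW: opp run (2,5) (3,4) (4,3) capped by W -> flip
Dir S: first cell '.' (not opp) -> no flip
Dir SE: first cell '.' (not opp) -> no flip

Answer: (2,5) (3,4) (4,3)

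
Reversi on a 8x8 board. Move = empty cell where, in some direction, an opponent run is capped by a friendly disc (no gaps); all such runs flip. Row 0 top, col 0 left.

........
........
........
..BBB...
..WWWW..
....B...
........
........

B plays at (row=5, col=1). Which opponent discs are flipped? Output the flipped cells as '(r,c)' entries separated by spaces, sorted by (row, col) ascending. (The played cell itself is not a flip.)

Dir NW: first cell '.' (not opp) -> no flip
Dir N: first cell '.' (not opp) -> no flip
Dir NE: opp run (4,2) capped by B -> flip
Dir W: first cell '.' (not opp) -> no flip
Dir E: first cell '.' (not opp) -> no flip
Dir SW: first cell '.' (not opp) -> no flip
Dir S: first cell '.' (not opp) -> no flip
Dir SE: first cell '.' (not opp) -> no flip

Answer: (4,2)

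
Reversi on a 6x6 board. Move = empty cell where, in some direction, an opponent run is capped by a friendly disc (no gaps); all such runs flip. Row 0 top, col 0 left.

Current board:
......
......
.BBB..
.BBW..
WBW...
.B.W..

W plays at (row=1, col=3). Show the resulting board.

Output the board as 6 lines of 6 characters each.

Answer: ......
...W..
.BWW..
.WBW..
WBW...
.B.W..

Derivation:
Place W at (1,3); scan 8 dirs for brackets.
Dir NW: first cell '.' (not opp) -> no flip
Dir N: first cell '.' (not opp) -> no flip
Dir NE: first cell '.' (not opp) -> no flip
Dir W: first cell '.' (not opp) -> no flip
Dir E: first cell '.' (not opp) -> no flip
Dir SW: opp run (2,2) (3,1) capped by W -> flip
Dir S: opp run (2,3) capped by W -> flip
Dir SE: first cell '.' (not opp) -> no flip
All flips: (2,2) (2,3) (3,1)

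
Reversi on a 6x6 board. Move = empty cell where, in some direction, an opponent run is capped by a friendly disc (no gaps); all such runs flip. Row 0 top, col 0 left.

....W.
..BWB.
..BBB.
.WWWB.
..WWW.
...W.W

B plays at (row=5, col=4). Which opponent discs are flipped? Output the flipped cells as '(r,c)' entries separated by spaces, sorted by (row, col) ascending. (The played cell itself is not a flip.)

Dir NW: opp run (4,3) (3,2), next='.' -> no flip
Dir N: opp run (4,4) capped by B -> flip
Dir NE: first cell '.' (not opp) -> no flip
Dir W: opp run (5,3), next='.' -> no flip
Dir E: opp run (5,5), next=edge -> no flip
Dir SW: edge -> no flip
Dir S: edge -> no flip
Dir SE: edge -> no flip

Answer: (4,4)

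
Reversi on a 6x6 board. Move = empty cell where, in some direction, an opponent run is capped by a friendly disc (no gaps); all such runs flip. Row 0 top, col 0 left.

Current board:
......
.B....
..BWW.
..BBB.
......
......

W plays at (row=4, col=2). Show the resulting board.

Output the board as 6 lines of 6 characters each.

Place W at (4,2); scan 8 dirs for brackets.
Dir NW: first cell '.' (not opp) -> no flip
Dir N: opp run (3,2) (2,2), next='.' -> no flip
Dir NE: opp run (3,3) capped by W -> flip
Dir W: first cell '.' (not opp) -> no flip
Dir E: first cell '.' (not opp) -> no flip
Dir SW: first cell '.' (not opp) -> no flip
Dir S: first cell '.' (not opp) -> no flip
Dir SE: first cell '.' (not opp) -> no flip
All flips: (3,3)

Answer: ......
.B....
..BWW.
..BWB.
..W...
......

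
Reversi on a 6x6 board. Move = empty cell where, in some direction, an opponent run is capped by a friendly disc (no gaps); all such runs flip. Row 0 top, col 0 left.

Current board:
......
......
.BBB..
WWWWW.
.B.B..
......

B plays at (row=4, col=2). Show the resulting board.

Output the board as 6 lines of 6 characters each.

Answer: ......
......
.BBB..
WWBWW.
.BBB..
......

Derivation:
Place B at (4,2); scan 8 dirs for brackets.
Dir NW: opp run (3,1), next='.' -> no flip
Dir N: opp run (3,2) capped by B -> flip
Dir NE: opp run (3,3), next='.' -> no flip
Dir W: first cell 'B' (not opp) -> no flip
Dir E: first cell 'B' (not opp) -> no flip
Dir SW: first cell '.' (not opp) -> no flip
Dir S: first cell '.' (not opp) -> no flip
Dir SE: first cell '.' (not opp) -> no flip
All flips: (3,2)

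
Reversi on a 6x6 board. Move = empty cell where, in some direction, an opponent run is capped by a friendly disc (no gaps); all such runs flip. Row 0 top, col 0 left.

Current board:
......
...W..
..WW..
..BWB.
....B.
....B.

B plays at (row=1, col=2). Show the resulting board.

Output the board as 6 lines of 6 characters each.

Answer: ......
..BW..
..BB..
..BWB.
....B.
....B.

Derivation:
Place B at (1,2); scan 8 dirs for brackets.
Dir NW: first cell '.' (not opp) -> no flip
Dir N: first cell '.' (not opp) -> no flip
Dir NE: first cell '.' (not opp) -> no flip
Dir W: first cell '.' (not opp) -> no flip
Dir E: opp run (1,3), next='.' -> no flip
Dir SW: first cell '.' (not opp) -> no flip
Dir S: opp run (2,2) capped by B -> flip
Dir SE: opp run (2,3) capped by B -> flip
All flips: (2,2) (2,3)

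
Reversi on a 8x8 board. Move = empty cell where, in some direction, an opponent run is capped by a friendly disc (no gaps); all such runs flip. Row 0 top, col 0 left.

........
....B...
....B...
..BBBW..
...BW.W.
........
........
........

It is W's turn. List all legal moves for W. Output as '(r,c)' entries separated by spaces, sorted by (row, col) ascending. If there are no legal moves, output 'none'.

(0,3): no bracket -> illegal
(0,4): flips 3 -> legal
(0,5): no bracket -> illegal
(1,3): flips 1 -> legal
(1,5): no bracket -> illegal
(2,1): no bracket -> illegal
(2,2): flips 1 -> legal
(2,3): no bracket -> illegal
(2,5): no bracket -> illegal
(3,1): flips 3 -> legal
(4,1): no bracket -> illegal
(4,2): flips 1 -> legal
(4,5): no bracket -> illegal
(5,2): no bracket -> illegal
(5,3): no bracket -> illegal
(5,4): no bracket -> illegal

Answer: (0,4) (1,3) (2,2) (3,1) (4,2)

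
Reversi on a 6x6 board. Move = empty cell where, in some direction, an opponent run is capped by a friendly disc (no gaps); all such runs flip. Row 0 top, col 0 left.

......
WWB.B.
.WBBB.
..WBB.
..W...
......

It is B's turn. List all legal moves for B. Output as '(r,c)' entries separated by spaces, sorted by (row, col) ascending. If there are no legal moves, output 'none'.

(0,0): flips 1 -> legal
(0,1): no bracket -> illegal
(0,2): no bracket -> illegal
(2,0): flips 1 -> legal
(3,0): flips 1 -> legal
(3,1): flips 1 -> legal
(4,1): flips 1 -> legal
(4,3): no bracket -> illegal
(5,1): flips 1 -> legal
(5,2): flips 2 -> legal
(5,3): no bracket -> illegal

Answer: (0,0) (2,0) (3,0) (3,1) (4,1) (5,1) (5,2)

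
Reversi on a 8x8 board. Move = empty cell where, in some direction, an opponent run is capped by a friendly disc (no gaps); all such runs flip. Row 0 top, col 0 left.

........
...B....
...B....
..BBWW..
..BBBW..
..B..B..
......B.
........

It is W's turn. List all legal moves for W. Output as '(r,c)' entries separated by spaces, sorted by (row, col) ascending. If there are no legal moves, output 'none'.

(0,2): no bracket -> illegal
(0,3): no bracket -> illegal
(0,4): no bracket -> illegal
(1,2): flips 1 -> legal
(1,4): no bracket -> illegal
(2,1): no bracket -> illegal
(2,2): no bracket -> illegal
(2,4): no bracket -> illegal
(3,1): flips 2 -> legal
(4,1): flips 3 -> legal
(4,6): no bracket -> illegal
(5,1): no bracket -> illegal
(5,3): flips 1 -> legal
(5,4): flips 1 -> legal
(5,6): no bracket -> illegal
(5,7): no bracket -> illegal
(6,1): flips 2 -> legal
(6,2): no bracket -> illegal
(6,3): no bracket -> illegal
(6,4): no bracket -> illegal
(6,5): flips 1 -> legal
(6,7): no bracket -> illegal
(7,5): no bracket -> illegal
(7,6): no bracket -> illegal
(7,7): no bracket -> illegal

Answer: (1,2) (3,1) (4,1) (5,3) (5,4) (6,1) (6,5)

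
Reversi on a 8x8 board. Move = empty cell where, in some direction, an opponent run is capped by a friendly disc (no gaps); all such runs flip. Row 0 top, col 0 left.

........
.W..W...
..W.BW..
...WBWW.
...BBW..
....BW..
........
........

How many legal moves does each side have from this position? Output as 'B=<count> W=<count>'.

Answer: B=12 W=8

Derivation:
-- B to move --
(0,0): flips 3 -> legal
(0,1): no bracket -> illegal
(0,2): no bracket -> illegal
(0,3): no bracket -> illegal
(0,4): flips 1 -> legal
(0,5): no bracket -> illegal
(1,0): no bracket -> illegal
(1,2): no bracket -> illegal
(1,3): no bracket -> illegal
(1,5): no bracket -> illegal
(1,6): flips 1 -> legal
(2,0): no bracket -> illegal
(2,1): no bracket -> illegal
(2,3): flips 1 -> legal
(2,6): flips 2 -> legal
(2,7): flips 2 -> legal
(3,1): no bracket -> illegal
(3,2): flips 1 -> legal
(3,7): flips 2 -> legal
(4,2): flips 1 -> legal
(4,6): flips 2 -> legal
(4,7): no bracket -> illegal
(5,6): flips 2 -> legal
(6,4): no bracket -> illegal
(6,5): no bracket -> illegal
(6,6): flips 1 -> legal
B mobility = 12
-- W to move --
(1,3): flips 1 -> legal
(1,5): flips 1 -> legal
(2,3): flips 2 -> legal
(3,2): no bracket -> illegal
(4,2): flips 2 -> legal
(5,2): flips 2 -> legal
(5,3): flips 3 -> legal
(6,3): flips 1 -> legal
(6,4): flips 4 -> legal
(6,5): no bracket -> illegal
W mobility = 8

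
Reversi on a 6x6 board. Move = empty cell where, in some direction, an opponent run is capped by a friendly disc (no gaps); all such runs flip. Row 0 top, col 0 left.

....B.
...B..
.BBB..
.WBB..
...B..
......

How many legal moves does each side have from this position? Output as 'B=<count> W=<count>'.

Answer: B=3 W=2

Derivation:
-- B to move --
(2,0): no bracket -> illegal
(3,0): flips 1 -> legal
(4,0): flips 1 -> legal
(4,1): flips 1 -> legal
(4,2): no bracket -> illegal
B mobility = 3
-- W to move --
(0,2): no bracket -> illegal
(0,3): no bracket -> illegal
(0,5): no bracket -> illegal
(1,0): no bracket -> illegal
(1,1): flips 1 -> legal
(1,2): no bracket -> illegal
(1,4): no bracket -> illegal
(1,5): no bracket -> illegal
(2,0): no bracket -> illegal
(2,4): no bracket -> illegal
(3,0): no bracket -> illegal
(3,4): flips 2 -> legal
(4,1): no bracket -> illegal
(4,2): no bracket -> illegal
(4,4): no bracket -> illegal
(5,2): no bracket -> illegal
(5,3): no bracket -> illegal
(5,4): no bracket -> illegal
W mobility = 2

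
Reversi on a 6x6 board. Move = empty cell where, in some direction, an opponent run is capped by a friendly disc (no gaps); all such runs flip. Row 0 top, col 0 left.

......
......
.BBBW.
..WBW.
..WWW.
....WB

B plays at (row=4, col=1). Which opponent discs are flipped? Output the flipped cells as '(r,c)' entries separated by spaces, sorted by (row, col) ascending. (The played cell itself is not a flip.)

Dir NW: first cell '.' (not opp) -> no flip
Dir N: first cell '.' (not opp) -> no flip
Dir NE: opp run (3,2) capped by B -> flip
Dir W: first cell '.' (not opp) -> no flip
Dir E: opp run (4,2) (4,3) (4,4), next='.' -> no flip
Dir SW: first cell '.' (not opp) -> no flip
Dir S: first cell '.' (not opp) -> no flip
Dir SE: first cell '.' (not opp) -> no flip

Answer: (3,2)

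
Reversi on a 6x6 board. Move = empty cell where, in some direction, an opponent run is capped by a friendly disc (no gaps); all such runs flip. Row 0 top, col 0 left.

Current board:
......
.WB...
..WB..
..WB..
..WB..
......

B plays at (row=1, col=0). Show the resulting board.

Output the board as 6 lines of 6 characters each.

Answer: ......
BBB...
..WB..
..WB..
..WB..
......

Derivation:
Place B at (1,0); scan 8 dirs for brackets.
Dir NW: edge -> no flip
Dir N: first cell '.' (not opp) -> no flip
Dir NE: first cell '.' (not opp) -> no flip
Dir W: edge -> no flip
Dir E: opp run (1,1) capped by B -> flip
Dir SW: edge -> no flip
Dir S: first cell '.' (not opp) -> no flip
Dir SE: first cell '.' (not opp) -> no flip
All flips: (1,1)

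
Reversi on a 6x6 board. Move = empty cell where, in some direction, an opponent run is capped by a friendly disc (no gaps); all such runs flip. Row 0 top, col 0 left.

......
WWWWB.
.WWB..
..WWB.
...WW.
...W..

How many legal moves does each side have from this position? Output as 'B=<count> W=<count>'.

-- B to move --
(0,0): no bracket -> illegal
(0,1): flips 1 -> legal
(0,2): no bracket -> illegal
(0,3): flips 1 -> legal
(0,4): no bracket -> illegal
(2,0): flips 2 -> legal
(2,4): no bracket -> illegal
(3,0): no bracket -> illegal
(3,1): flips 2 -> legal
(3,5): no bracket -> illegal
(4,1): flips 1 -> legal
(4,2): no bracket -> illegal
(4,5): no bracket -> illegal
(5,2): flips 1 -> legal
(5,4): flips 1 -> legal
(5,5): no bracket -> illegal
B mobility = 7
-- W to move --
(0,3): no bracket -> illegal
(0,4): no bracket -> illegal
(0,5): flips 2 -> legal
(1,5): flips 1 -> legal
(2,4): flips 2 -> legal
(2,5): flips 1 -> legal
(3,5): flips 1 -> legal
(4,5): flips 2 -> legal
W mobility = 6

Answer: B=7 W=6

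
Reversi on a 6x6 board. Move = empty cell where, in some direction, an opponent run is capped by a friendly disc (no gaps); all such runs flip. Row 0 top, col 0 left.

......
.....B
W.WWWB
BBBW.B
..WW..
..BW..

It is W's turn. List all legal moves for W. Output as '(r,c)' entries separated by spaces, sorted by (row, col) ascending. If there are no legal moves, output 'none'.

(0,4): no bracket -> illegal
(0,5): no bracket -> illegal
(1,4): no bracket -> illegal
(2,1): flips 1 -> legal
(3,4): no bracket -> illegal
(4,0): flips 2 -> legal
(4,1): flips 1 -> legal
(4,4): no bracket -> illegal
(4,5): no bracket -> illegal
(5,1): flips 1 -> legal

Answer: (2,1) (4,0) (4,1) (5,1)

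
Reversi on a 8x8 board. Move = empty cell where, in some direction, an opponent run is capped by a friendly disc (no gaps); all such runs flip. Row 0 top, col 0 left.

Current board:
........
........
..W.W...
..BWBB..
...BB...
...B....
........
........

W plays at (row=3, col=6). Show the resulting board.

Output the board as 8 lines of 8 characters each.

Place W at (3,6); scan 8 dirs for brackets.
Dir NW: first cell '.' (not opp) -> no flip
Dir N: first cell '.' (not opp) -> no flip
Dir NE: first cell '.' (not opp) -> no flip
Dir W: opp run (3,5) (3,4) capped by W -> flip
Dir E: first cell '.' (not opp) -> no flip
Dir SW: first cell '.' (not opp) -> no flip
Dir S: first cell '.' (not opp) -> no flip
Dir SE: first cell '.' (not opp) -> no flip
All flips: (3,4) (3,5)

Answer: ........
........
..W.W...
..BWWWW.
...BB...
...B....
........
........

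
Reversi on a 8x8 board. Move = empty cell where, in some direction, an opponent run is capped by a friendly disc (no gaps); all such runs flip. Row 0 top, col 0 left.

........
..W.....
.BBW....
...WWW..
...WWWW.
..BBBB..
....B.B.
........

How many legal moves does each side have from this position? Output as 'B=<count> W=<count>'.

Answer: B=9 W=11

Derivation:
-- B to move --
(0,1): no bracket -> illegal
(0,2): flips 1 -> legal
(0,3): flips 1 -> legal
(1,1): no bracket -> illegal
(1,3): flips 3 -> legal
(1,4): no bracket -> illegal
(2,4): flips 3 -> legal
(2,5): flips 4 -> legal
(2,6): flips 2 -> legal
(3,2): flips 1 -> legal
(3,6): flips 1 -> legal
(3,7): flips 1 -> legal
(4,2): no bracket -> illegal
(4,7): no bracket -> illegal
(5,6): no bracket -> illegal
(5,7): no bracket -> illegal
B mobility = 9
-- W to move --
(1,0): no bracket -> illegal
(1,1): flips 1 -> legal
(1,3): no bracket -> illegal
(2,0): flips 2 -> legal
(3,0): flips 1 -> legal
(3,1): no bracket -> illegal
(3,2): flips 1 -> legal
(4,1): no bracket -> illegal
(4,2): no bracket -> illegal
(5,1): no bracket -> illegal
(5,6): no bracket -> illegal
(5,7): no bracket -> illegal
(6,1): flips 1 -> legal
(6,2): flips 1 -> legal
(6,3): flips 2 -> legal
(6,5): flips 2 -> legal
(6,7): no bracket -> illegal
(7,3): flips 2 -> legal
(7,4): flips 2 -> legal
(7,5): no bracket -> illegal
(7,6): no bracket -> illegal
(7,7): flips 2 -> legal
W mobility = 11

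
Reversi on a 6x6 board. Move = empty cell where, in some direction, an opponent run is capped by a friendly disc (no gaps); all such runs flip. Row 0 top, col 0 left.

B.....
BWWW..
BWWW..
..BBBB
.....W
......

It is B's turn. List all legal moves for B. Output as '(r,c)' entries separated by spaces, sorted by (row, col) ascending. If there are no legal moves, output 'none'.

Answer: (0,1) (0,2) (0,3) (1,4) (2,4) (5,5)

Derivation:
(0,1): flips 2 -> legal
(0,2): flips 3 -> legal
(0,3): flips 2 -> legal
(0,4): no bracket -> illegal
(1,4): flips 4 -> legal
(2,4): flips 3 -> legal
(3,0): no bracket -> illegal
(3,1): no bracket -> illegal
(4,4): no bracket -> illegal
(5,4): no bracket -> illegal
(5,5): flips 1 -> legal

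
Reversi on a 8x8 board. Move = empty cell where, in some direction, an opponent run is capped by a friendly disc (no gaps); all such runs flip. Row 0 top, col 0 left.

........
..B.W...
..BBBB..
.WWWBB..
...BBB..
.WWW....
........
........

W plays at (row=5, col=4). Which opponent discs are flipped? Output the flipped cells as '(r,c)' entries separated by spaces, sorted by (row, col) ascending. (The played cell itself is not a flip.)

Dir NW: opp run (4,3) capped by W -> flip
Dir N: opp run (4,4) (3,4) (2,4) capped by W -> flip
Dir NE: opp run (4,5), next='.' -> no flip
Dir W: first cell 'W' (not opp) -> no flip
Dir E: first cell '.' (not opp) -> no flip
Dir SW: first cell '.' (not opp) -> no flip
Dir S: first cell '.' (not opp) -> no flip
Dir SE: first cell '.' (not opp) -> no flip

Answer: (2,4) (3,4) (4,3) (4,4)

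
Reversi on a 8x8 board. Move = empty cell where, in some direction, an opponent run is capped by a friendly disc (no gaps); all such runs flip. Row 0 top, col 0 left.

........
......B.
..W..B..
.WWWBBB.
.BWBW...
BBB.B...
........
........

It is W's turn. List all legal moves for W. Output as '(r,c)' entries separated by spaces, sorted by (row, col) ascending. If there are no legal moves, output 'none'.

Answer: (2,4) (2,6) (3,7) (4,0) (5,3) (6,0) (6,1) (6,2) (6,4) (6,5)

Derivation:
(0,5): no bracket -> illegal
(0,6): no bracket -> illegal
(0,7): no bracket -> illegal
(1,4): no bracket -> illegal
(1,5): no bracket -> illegal
(1,7): no bracket -> illegal
(2,3): no bracket -> illegal
(2,4): flips 1 -> legal
(2,6): flips 1 -> legal
(2,7): no bracket -> illegal
(3,0): no bracket -> illegal
(3,7): flips 3 -> legal
(4,0): flips 1 -> legal
(4,5): no bracket -> illegal
(4,6): no bracket -> illegal
(4,7): no bracket -> illegal
(5,3): flips 1 -> legal
(5,5): no bracket -> illegal
(6,0): flips 1 -> legal
(6,1): flips 2 -> legal
(6,2): flips 1 -> legal
(6,3): no bracket -> illegal
(6,4): flips 1 -> legal
(6,5): flips 2 -> legal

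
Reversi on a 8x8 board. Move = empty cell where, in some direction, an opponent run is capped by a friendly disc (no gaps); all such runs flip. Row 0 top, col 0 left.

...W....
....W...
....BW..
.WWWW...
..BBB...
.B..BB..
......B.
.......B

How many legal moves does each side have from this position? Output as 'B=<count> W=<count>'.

Answer: B=7 W=7

Derivation:
-- B to move --
(0,2): no bracket -> illegal
(0,4): flips 1 -> legal
(0,5): no bracket -> illegal
(1,2): no bracket -> illegal
(1,3): no bracket -> illegal
(1,5): no bracket -> illegal
(1,6): flips 2 -> legal
(2,0): flips 1 -> legal
(2,1): flips 1 -> legal
(2,2): flips 2 -> legal
(2,3): flips 1 -> legal
(2,6): flips 1 -> legal
(3,0): no bracket -> illegal
(3,5): no bracket -> illegal
(3,6): no bracket -> illegal
(4,0): no bracket -> illegal
(4,1): no bracket -> illegal
(4,5): no bracket -> illegal
B mobility = 7
-- W to move --
(1,3): no bracket -> illegal
(1,5): flips 1 -> legal
(2,3): flips 1 -> legal
(3,5): no bracket -> illegal
(4,0): no bracket -> illegal
(4,1): no bracket -> illegal
(4,5): no bracket -> illegal
(4,6): no bracket -> illegal
(5,0): no bracket -> illegal
(5,2): flips 2 -> legal
(5,3): flips 2 -> legal
(5,6): no bracket -> illegal
(5,7): no bracket -> illegal
(6,0): flips 2 -> legal
(6,1): no bracket -> illegal
(6,2): no bracket -> illegal
(6,3): no bracket -> illegal
(6,4): flips 2 -> legal
(6,5): flips 2 -> legal
(6,7): no bracket -> illegal
(7,5): no bracket -> illegal
(7,6): no bracket -> illegal
W mobility = 7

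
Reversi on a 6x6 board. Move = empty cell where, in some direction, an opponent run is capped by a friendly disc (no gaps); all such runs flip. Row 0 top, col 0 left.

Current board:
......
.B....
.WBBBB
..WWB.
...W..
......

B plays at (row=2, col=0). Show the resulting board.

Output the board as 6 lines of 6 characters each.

Place B at (2,0); scan 8 dirs for brackets.
Dir NW: edge -> no flip
Dir N: first cell '.' (not opp) -> no flip
Dir NE: first cell 'B' (not opp) -> no flip
Dir W: edge -> no flip
Dir E: opp run (2,1) capped by B -> flip
Dir SW: edge -> no flip
Dir S: first cell '.' (not opp) -> no flip
Dir SE: first cell '.' (not opp) -> no flip
All flips: (2,1)

Answer: ......
.B....
BBBBBB
..WWB.
...W..
......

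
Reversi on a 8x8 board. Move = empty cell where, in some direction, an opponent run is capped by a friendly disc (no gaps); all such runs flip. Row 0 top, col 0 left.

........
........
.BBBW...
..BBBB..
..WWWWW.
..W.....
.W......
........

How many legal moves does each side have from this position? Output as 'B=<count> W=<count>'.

-- B to move --
(1,3): flips 1 -> legal
(1,4): flips 1 -> legal
(1,5): flips 1 -> legal
(2,5): flips 1 -> legal
(3,1): no bracket -> illegal
(3,6): no bracket -> illegal
(3,7): no bracket -> illegal
(4,1): no bracket -> illegal
(4,7): no bracket -> illegal
(5,0): no bracket -> illegal
(5,1): flips 1 -> legal
(5,3): flips 2 -> legal
(5,4): flips 2 -> legal
(5,5): flips 2 -> legal
(5,6): flips 1 -> legal
(5,7): flips 1 -> legal
(6,0): no bracket -> illegal
(6,2): flips 2 -> legal
(6,3): no bracket -> illegal
(7,0): flips 3 -> legal
(7,1): no bracket -> illegal
(7,2): no bracket -> illegal
B mobility = 12
-- W to move --
(1,0): flips 2 -> legal
(1,1): flips 2 -> legal
(1,2): flips 4 -> legal
(1,3): flips 2 -> legal
(1,4): no bracket -> illegal
(2,0): flips 3 -> legal
(2,5): flips 2 -> legal
(2,6): flips 1 -> legal
(3,0): no bracket -> illegal
(3,1): no bracket -> illegal
(3,6): no bracket -> illegal
(4,1): no bracket -> illegal
W mobility = 7

Answer: B=12 W=7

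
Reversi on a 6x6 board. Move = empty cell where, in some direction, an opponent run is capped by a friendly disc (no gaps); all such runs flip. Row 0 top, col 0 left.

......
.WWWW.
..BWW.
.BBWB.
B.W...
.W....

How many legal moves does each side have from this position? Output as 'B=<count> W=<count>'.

Answer: B=9 W=7

Derivation:
-- B to move --
(0,0): flips 1 -> legal
(0,1): flips 2 -> legal
(0,2): flips 1 -> legal
(0,3): no bracket -> illegal
(0,4): flips 3 -> legal
(0,5): flips 2 -> legal
(1,0): no bracket -> illegal
(1,5): no bracket -> illegal
(2,0): no bracket -> illegal
(2,1): no bracket -> illegal
(2,5): flips 2 -> legal
(3,5): no bracket -> illegal
(4,1): no bracket -> illegal
(4,3): no bracket -> illegal
(4,4): flips 1 -> legal
(5,0): no bracket -> illegal
(5,2): flips 1 -> legal
(5,3): flips 1 -> legal
B mobility = 9
-- W to move --
(2,0): flips 1 -> legal
(2,1): flips 1 -> legal
(2,5): no bracket -> illegal
(3,0): flips 2 -> legal
(3,5): flips 1 -> legal
(4,1): flips 1 -> legal
(4,3): no bracket -> illegal
(4,4): flips 1 -> legal
(4,5): flips 1 -> legal
(5,0): no bracket -> illegal
W mobility = 7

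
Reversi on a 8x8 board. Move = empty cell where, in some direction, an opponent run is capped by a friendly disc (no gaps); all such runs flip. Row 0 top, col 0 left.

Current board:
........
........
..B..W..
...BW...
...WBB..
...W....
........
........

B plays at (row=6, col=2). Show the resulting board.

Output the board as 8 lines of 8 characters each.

Place B at (6,2); scan 8 dirs for brackets.
Dir NW: first cell '.' (not opp) -> no flip
Dir N: first cell '.' (not opp) -> no flip
Dir NE: opp run (5,3) capped by B -> flip
Dir W: first cell '.' (not opp) -> no flip
Dir E: first cell '.' (not opp) -> no flip
Dir SW: first cell '.' (not opp) -> no flip
Dir S: first cell '.' (not opp) -> no flip
Dir SE: first cell '.' (not opp) -> no flip
All flips: (5,3)

Answer: ........
........
..B..W..
...BW...
...WBB..
...B....
..B.....
........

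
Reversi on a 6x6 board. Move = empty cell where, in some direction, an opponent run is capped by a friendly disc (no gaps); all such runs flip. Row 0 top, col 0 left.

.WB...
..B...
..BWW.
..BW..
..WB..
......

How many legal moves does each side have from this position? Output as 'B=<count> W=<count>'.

-- B to move --
(0,0): flips 1 -> legal
(1,0): no bracket -> illegal
(1,1): no bracket -> illegal
(1,3): flips 2 -> legal
(1,4): flips 1 -> legal
(1,5): no bracket -> illegal
(2,5): flips 2 -> legal
(3,1): no bracket -> illegal
(3,4): flips 2 -> legal
(3,5): no bracket -> illegal
(4,1): flips 1 -> legal
(4,4): flips 1 -> legal
(5,1): no bracket -> illegal
(5,2): flips 1 -> legal
(5,3): no bracket -> illegal
B mobility = 8
-- W to move --
(0,3): flips 1 -> legal
(1,1): flips 1 -> legal
(1,3): no bracket -> illegal
(2,1): flips 1 -> legal
(3,1): flips 1 -> legal
(3,4): no bracket -> illegal
(4,1): flips 1 -> legal
(4,4): flips 1 -> legal
(5,2): no bracket -> illegal
(5,3): flips 1 -> legal
(5,4): no bracket -> illegal
W mobility = 7

Answer: B=8 W=7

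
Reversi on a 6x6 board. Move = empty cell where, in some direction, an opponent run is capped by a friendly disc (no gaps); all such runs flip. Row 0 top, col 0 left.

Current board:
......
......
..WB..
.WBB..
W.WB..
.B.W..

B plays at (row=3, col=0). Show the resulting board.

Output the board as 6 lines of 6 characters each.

Place B at (3,0); scan 8 dirs for brackets.
Dir NW: edge -> no flip
Dir N: first cell '.' (not opp) -> no flip
Dir NE: first cell '.' (not opp) -> no flip
Dir W: edge -> no flip
Dir E: opp run (3,1) capped by B -> flip
Dir SW: edge -> no flip
Dir S: opp run (4,0), next='.' -> no flip
Dir SE: first cell '.' (not opp) -> no flip
All flips: (3,1)

Answer: ......
......
..WB..
BBBB..
W.WB..
.B.W..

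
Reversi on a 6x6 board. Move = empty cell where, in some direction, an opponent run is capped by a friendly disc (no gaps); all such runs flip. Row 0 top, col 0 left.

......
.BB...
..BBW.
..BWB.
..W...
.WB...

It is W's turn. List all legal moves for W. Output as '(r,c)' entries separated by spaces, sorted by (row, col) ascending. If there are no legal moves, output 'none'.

(0,0): flips 2 -> legal
(0,1): no bracket -> illegal
(0,2): flips 3 -> legal
(0,3): no bracket -> illegal
(1,0): no bracket -> illegal
(1,3): flips 1 -> legal
(1,4): no bracket -> illegal
(2,0): no bracket -> illegal
(2,1): flips 2 -> legal
(2,5): no bracket -> illegal
(3,1): flips 1 -> legal
(3,5): flips 1 -> legal
(4,1): no bracket -> illegal
(4,3): no bracket -> illegal
(4,4): flips 1 -> legal
(4,5): no bracket -> illegal
(5,3): flips 1 -> legal

Answer: (0,0) (0,2) (1,3) (2,1) (3,1) (3,5) (4,4) (5,3)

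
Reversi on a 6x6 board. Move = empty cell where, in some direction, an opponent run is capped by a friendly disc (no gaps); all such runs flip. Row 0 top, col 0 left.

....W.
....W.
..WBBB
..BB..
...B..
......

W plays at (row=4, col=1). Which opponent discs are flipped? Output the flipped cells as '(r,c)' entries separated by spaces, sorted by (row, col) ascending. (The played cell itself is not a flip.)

Dir NW: first cell '.' (not opp) -> no flip
Dir N: first cell '.' (not opp) -> no flip
Dir NE: opp run (3,2) (2,3) capped by W -> flip
Dir W: first cell '.' (not opp) -> no flip
Dir E: first cell '.' (not opp) -> no flip
Dir SW: first cell '.' (not opp) -> no flip
Dir S: first cell '.' (not opp) -> no flip
Dir SE: first cell '.' (not opp) -> no flip

Answer: (2,3) (3,2)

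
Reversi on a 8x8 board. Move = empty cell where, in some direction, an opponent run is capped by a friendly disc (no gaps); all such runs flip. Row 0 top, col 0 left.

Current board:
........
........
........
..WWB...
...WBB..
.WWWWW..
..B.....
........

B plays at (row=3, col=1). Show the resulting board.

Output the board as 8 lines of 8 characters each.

Answer: ........
........
........
.BBBB...
...WBB..
.WWWWW..
..B.....
........

Derivation:
Place B at (3,1); scan 8 dirs for brackets.
Dir NW: first cell '.' (not opp) -> no flip
Dir N: first cell '.' (not opp) -> no flip
Dir NE: first cell '.' (not opp) -> no flip
Dir W: first cell '.' (not opp) -> no flip
Dir E: opp run (3,2) (3,3) capped by B -> flip
Dir SW: first cell '.' (not opp) -> no flip
Dir S: first cell '.' (not opp) -> no flip
Dir SE: first cell '.' (not opp) -> no flip
All flips: (3,2) (3,3)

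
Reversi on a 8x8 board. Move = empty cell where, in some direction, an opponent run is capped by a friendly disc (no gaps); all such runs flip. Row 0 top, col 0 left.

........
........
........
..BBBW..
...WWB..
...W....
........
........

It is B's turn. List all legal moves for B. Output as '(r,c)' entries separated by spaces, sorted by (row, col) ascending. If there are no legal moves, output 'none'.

Answer: (2,5) (3,6) (4,2) (5,2) (5,4) (5,5) (6,3)

Derivation:
(2,4): no bracket -> illegal
(2,5): flips 1 -> legal
(2,6): no bracket -> illegal
(3,6): flips 1 -> legal
(4,2): flips 2 -> legal
(4,6): no bracket -> illegal
(5,2): flips 1 -> legal
(5,4): flips 2 -> legal
(5,5): flips 1 -> legal
(6,2): no bracket -> illegal
(6,3): flips 2 -> legal
(6,4): no bracket -> illegal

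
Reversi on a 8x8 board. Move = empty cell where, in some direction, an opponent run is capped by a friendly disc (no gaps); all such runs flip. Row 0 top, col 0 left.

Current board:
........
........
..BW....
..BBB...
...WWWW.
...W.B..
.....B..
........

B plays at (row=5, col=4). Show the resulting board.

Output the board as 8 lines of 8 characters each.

Answer: ........
........
..BW....
..BBB...
...BBWW.
...WBB..
.....B..
........

Derivation:
Place B at (5,4); scan 8 dirs for brackets.
Dir NW: opp run (4,3) capped by B -> flip
Dir N: opp run (4,4) capped by B -> flip
Dir NE: opp run (4,5), next='.' -> no flip
Dir W: opp run (5,3), next='.' -> no flip
Dir E: first cell 'B' (not opp) -> no flip
Dir SW: first cell '.' (not opp) -> no flip
Dir S: first cell '.' (not opp) -> no flip
Dir SE: first cell 'B' (not opp) -> no flip
All flips: (4,3) (4,4)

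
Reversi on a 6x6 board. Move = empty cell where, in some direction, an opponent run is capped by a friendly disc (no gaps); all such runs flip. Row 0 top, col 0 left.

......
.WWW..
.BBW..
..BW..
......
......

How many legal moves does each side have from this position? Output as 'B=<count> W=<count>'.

Answer: B=9 W=5

Derivation:
-- B to move --
(0,0): flips 1 -> legal
(0,1): flips 1 -> legal
(0,2): flips 1 -> legal
(0,3): flips 1 -> legal
(0,4): flips 1 -> legal
(1,0): no bracket -> illegal
(1,4): flips 1 -> legal
(2,0): no bracket -> illegal
(2,4): flips 1 -> legal
(3,4): flips 1 -> legal
(4,2): no bracket -> illegal
(4,3): no bracket -> illegal
(4,4): flips 1 -> legal
B mobility = 9
-- W to move --
(1,0): no bracket -> illegal
(2,0): flips 2 -> legal
(3,0): flips 1 -> legal
(3,1): flips 3 -> legal
(4,1): flips 1 -> legal
(4,2): flips 2 -> legal
(4,3): no bracket -> illegal
W mobility = 5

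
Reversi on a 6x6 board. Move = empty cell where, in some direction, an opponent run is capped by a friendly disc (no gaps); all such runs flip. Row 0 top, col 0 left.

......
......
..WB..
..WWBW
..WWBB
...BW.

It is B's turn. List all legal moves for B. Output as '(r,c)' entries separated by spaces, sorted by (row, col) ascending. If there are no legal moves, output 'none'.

Answer: (1,1) (2,1) (2,5) (3,1) (4,1) (5,2) (5,5)

Derivation:
(1,1): flips 2 -> legal
(1,2): no bracket -> illegal
(1,3): no bracket -> illegal
(2,1): flips 1 -> legal
(2,4): no bracket -> illegal
(2,5): flips 1 -> legal
(3,1): flips 3 -> legal
(4,1): flips 3 -> legal
(5,1): no bracket -> illegal
(5,2): flips 1 -> legal
(5,5): flips 1 -> legal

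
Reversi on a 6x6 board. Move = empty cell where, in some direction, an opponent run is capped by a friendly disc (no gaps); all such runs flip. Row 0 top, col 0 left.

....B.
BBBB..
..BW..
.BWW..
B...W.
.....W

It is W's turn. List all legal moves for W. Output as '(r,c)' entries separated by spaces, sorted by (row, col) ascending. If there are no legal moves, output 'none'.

Answer: (0,0) (0,1) (0,2) (0,3) (2,1) (3,0)

Derivation:
(0,0): flips 2 -> legal
(0,1): flips 1 -> legal
(0,2): flips 2 -> legal
(0,3): flips 1 -> legal
(0,5): no bracket -> illegal
(1,4): no bracket -> illegal
(1,5): no bracket -> illegal
(2,0): no bracket -> illegal
(2,1): flips 1 -> legal
(2,4): no bracket -> illegal
(3,0): flips 1 -> legal
(4,1): no bracket -> illegal
(4,2): no bracket -> illegal
(5,0): no bracket -> illegal
(5,1): no bracket -> illegal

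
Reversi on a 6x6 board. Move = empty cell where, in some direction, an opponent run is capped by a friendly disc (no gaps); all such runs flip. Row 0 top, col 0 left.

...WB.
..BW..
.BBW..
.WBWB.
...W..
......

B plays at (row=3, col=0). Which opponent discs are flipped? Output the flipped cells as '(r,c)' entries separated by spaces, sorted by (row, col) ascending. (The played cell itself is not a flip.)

Dir NW: edge -> no flip
Dir N: first cell '.' (not opp) -> no flip
Dir NE: first cell 'B' (not opp) -> no flip
Dir W: edge -> no flip
Dir E: opp run (3,1) capped by B -> flip
Dir SW: edge -> no flip
Dir S: first cell '.' (not opp) -> no flip
Dir SE: first cell '.' (not opp) -> no flip

Answer: (3,1)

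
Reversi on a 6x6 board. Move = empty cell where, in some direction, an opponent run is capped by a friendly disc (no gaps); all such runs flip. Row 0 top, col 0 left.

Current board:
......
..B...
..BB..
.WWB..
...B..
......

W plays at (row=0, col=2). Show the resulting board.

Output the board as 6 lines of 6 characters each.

Answer: ..W...
..W...
..WB..
.WWB..
...B..
......

Derivation:
Place W at (0,2); scan 8 dirs for brackets.
Dir NW: edge -> no flip
Dir N: edge -> no flip
Dir NE: edge -> no flip
Dir W: first cell '.' (not opp) -> no flip
Dir E: first cell '.' (not opp) -> no flip
Dir SW: first cell '.' (not opp) -> no flip
Dir S: opp run (1,2) (2,2) capped by W -> flip
Dir SE: first cell '.' (not opp) -> no flip
All flips: (1,2) (2,2)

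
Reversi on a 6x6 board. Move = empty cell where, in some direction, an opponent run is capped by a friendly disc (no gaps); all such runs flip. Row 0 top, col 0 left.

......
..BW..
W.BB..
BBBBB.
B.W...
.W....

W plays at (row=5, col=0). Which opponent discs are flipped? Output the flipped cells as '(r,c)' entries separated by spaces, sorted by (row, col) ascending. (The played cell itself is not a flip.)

Dir NW: edge -> no flip
Dir N: opp run (4,0) (3,0) capped by W -> flip
Dir NE: first cell '.' (not opp) -> no flip
Dir W: edge -> no flip
Dir E: first cell 'W' (not opp) -> no flip
Dir SW: edge -> no flip
Dir S: edge -> no flip
Dir SE: edge -> no flip

Answer: (3,0) (4,0)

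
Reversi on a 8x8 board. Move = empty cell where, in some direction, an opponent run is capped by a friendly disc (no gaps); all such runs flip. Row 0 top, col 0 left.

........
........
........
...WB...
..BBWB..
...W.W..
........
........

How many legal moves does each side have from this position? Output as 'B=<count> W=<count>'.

Answer: B=7 W=6

Derivation:
-- B to move --
(2,2): no bracket -> illegal
(2,3): flips 1 -> legal
(2,4): flips 1 -> legal
(3,2): flips 1 -> legal
(3,5): no bracket -> illegal
(4,6): no bracket -> illegal
(5,2): no bracket -> illegal
(5,4): flips 1 -> legal
(5,6): no bracket -> illegal
(6,2): no bracket -> illegal
(6,3): flips 1 -> legal
(6,4): flips 1 -> legal
(6,5): flips 1 -> legal
(6,6): no bracket -> illegal
B mobility = 7
-- W to move --
(2,3): no bracket -> illegal
(2,4): flips 1 -> legal
(2,5): no bracket -> illegal
(3,1): flips 1 -> legal
(3,2): no bracket -> illegal
(3,5): flips 2 -> legal
(3,6): no bracket -> illegal
(4,1): flips 2 -> legal
(4,6): flips 1 -> legal
(5,1): flips 1 -> legal
(5,2): no bracket -> illegal
(5,4): no bracket -> illegal
(5,6): no bracket -> illegal
W mobility = 6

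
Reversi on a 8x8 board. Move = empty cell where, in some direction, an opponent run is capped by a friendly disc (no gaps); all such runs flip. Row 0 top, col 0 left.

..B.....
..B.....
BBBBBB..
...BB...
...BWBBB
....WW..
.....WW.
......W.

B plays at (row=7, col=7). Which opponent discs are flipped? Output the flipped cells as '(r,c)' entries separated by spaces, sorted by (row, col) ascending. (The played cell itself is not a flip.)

Dir NW: opp run (6,6) (5,5) (4,4) capped by B -> flip
Dir N: first cell '.' (not opp) -> no flip
Dir NE: edge -> no flip
Dir W: opp run (7,6), next='.' -> no flip
Dir E: edge -> no flip
Dir SW: edge -> no flip
Dir S: edge -> no flip
Dir SE: edge -> no flip

Answer: (4,4) (5,5) (6,6)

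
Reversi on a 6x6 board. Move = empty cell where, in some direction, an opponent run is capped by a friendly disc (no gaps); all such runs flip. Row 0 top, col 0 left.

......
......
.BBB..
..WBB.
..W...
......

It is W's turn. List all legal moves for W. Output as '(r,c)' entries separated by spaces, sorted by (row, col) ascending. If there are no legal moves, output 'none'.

(1,0): flips 1 -> legal
(1,1): no bracket -> illegal
(1,2): flips 1 -> legal
(1,3): no bracket -> illegal
(1,4): flips 1 -> legal
(2,0): no bracket -> illegal
(2,4): flips 1 -> legal
(2,5): no bracket -> illegal
(3,0): no bracket -> illegal
(3,1): no bracket -> illegal
(3,5): flips 2 -> legal
(4,3): no bracket -> illegal
(4,4): no bracket -> illegal
(4,5): no bracket -> illegal

Answer: (1,0) (1,2) (1,4) (2,4) (3,5)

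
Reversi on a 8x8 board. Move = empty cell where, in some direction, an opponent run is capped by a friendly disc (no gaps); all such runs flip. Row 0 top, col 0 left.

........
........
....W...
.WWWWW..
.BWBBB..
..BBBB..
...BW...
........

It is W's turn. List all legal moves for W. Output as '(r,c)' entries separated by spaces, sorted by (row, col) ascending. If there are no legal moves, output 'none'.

Answer: (4,0) (4,6) (5,0) (5,1) (5,6) (6,1) (6,2) (6,5) (6,6) (7,3)

Derivation:
(3,0): no bracket -> illegal
(3,6): no bracket -> illegal
(4,0): flips 1 -> legal
(4,6): flips 4 -> legal
(5,0): flips 1 -> legal
(5,1): flips 1 -> legal
(5,6): flips 1 -> legal
(6,1): flips 2 -> legal
(6,2): flips 4 -> legal
(6,5): flips 4 -> legal
(6,6): flips 2 -> legal
(7,2): no bracket -> illegal
(7,3): flips 3 -> legal
(7,4): no bracket -> illegal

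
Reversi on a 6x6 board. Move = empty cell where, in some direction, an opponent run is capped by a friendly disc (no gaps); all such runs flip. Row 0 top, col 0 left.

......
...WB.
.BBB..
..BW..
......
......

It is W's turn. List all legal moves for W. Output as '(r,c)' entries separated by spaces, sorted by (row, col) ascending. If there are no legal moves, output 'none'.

Answer: (1,1) (1,5) (3,1)

Derivation:
(0,3): no bracket -> illegal
(0,4): no bracket -> illegal
(0,5): no bracket -> illegal
(1,0): no bracket -> illegal
(1,1): flips 1 -> legal
(1,2): no bracket -> illegal
(1,5): flips 1 -> legal
(2,0): no bracket -> illegal
(2,4): no bracket -> illegal
(2,5): no bracket -> illegal
(3,0): no bracket -> illegal
(3,1): flips 2 -> legal
(3,4): no bracket -> illegal
(4,1): no bracket -> illegal
(4,2): no bracket -> illegal
(4,3): no bracket -> illegal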